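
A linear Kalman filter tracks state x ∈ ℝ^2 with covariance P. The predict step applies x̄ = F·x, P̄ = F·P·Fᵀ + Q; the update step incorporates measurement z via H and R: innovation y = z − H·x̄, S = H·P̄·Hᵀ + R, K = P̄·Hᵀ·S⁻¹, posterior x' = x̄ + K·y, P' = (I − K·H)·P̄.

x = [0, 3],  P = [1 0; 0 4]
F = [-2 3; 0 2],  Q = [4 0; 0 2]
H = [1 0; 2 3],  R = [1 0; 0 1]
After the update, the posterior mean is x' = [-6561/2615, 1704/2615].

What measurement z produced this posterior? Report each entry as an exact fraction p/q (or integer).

x̄ = F·x = [9, 6]
P̄ = F·P·Fᵀ + Q = [44 24; 24 18]
S = H·P̄·Hᵀ + R = [45 160; 160 627]
K = P̄·Hᵀ·S⁻¹ = [1988/2615 32/523; -1272/2615 150/523]
x' − x̄ = [-30096/2615, -13986/2615] = K·y
y = (KᵀK)⁻¹·Kᵀ·(x' − x̄) = [-12, -39]
z = y + H·x̄ = [-12, -39] + [9, 36] = [-3, -3]

z = [-3, -3]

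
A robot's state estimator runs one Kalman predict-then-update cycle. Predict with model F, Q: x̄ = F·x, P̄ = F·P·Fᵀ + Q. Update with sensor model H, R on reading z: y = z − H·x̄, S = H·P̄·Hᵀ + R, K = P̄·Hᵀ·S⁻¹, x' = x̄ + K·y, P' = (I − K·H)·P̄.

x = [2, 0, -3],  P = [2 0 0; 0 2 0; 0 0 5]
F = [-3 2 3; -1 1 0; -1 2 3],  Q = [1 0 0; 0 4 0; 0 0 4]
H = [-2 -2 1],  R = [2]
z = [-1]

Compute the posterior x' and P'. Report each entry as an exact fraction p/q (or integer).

x' = [-165/67, 106/67, -169/67]
P' = [1149/67 -380/67 1468/67; -380/67 236/67 -308/67; 1468/67 -308/67 6818/201]

x̄ = F·x = [-15, -2, -11]
P̄ = F·P·Fᵀ + Q = [72 10 59; 10 8 6; 59 6 59]
y = z − H·x̄ = [-24]
S = H·P̄·Hᵀ + R = [201]
K = P̄·Hᵀ·S⁻¹ = [-35/67; -10/67; -71/201]
x' = x̄ + K·y = [-165/67, 106/67, -169/67]
P' = (I − K·H)·P̄ = [1149/67 -380/67 1468/67; -380/67 236/67 -308/67; 1468/67 -308/67 6818/201]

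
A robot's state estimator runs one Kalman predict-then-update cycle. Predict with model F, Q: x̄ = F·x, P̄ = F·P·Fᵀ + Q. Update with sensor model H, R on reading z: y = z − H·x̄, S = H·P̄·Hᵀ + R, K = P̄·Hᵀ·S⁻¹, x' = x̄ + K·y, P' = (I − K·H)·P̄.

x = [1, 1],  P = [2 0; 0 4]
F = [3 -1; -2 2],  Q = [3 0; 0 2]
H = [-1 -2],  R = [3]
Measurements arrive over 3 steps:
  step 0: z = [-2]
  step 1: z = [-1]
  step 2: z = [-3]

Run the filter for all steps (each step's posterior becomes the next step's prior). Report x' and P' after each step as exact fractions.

step 0: x̄ = F·x = [2, 0]
step 0: P̄ = F·P·Fᵀ + Q = [25 -20; -20 26]
step 0: y = z − H·x̄ = [0]
step 0: S = H·P̄·Hᵀ + R = [52]
step 0: K = P̄·Hᵀ·S⁻¹ = [15/52; -8/13]
step 0: x' = x̄ + K·y = [2, 0]
step 0: P' = (I − K·H)·P̄ = [1075/52 -140/13; -140/13 82/13]
step 1: x̄ = F·x = [6, -4]
step 1: P̄ = F·P·Fᵀ + Q = [13519/52 -5793/26; -5793/26 2549/13]
step 1: y = z − H·x̄ = [-3]
step 1: S = H·P̄·Hᵀ + R = [8115/52]
step 1: K = P̄·Hᵀ·S⁻¹ = [9653/8115; -8806/8115]
step 1: x' = x̄ + K·y = [6577/2705, -2014/2705]
step 1: P' = (I − K·H)·P̄ = [317813/8115 -173386/8115; -173386/8115 99902/8115]
step 2: x̄ = F·x = [4349/541, -17182/2705]
step 2: P̄ = F·P·Fᵀ + Q = [804976/1623 -232918/541; -232918/541 1024726/2705]
step 2: y = z − H·x̄ = [-20734/2705]
step 2: S = H·P̄·Hᵀ + R = [2370857/8115]
step 2: K = P̄·Hᵀ·S⁻¹ = [2962660/2370857; -2654586/2370857]
step 2: x' = x̄ + K·y = [-3650095/2370857, 5288030/2370857]
step 2: P' = (I − K·H)·P̄ = [94277344/2370857 -51582662/2370857; -51582662/2370857 29773210/2370857]

step 0: x' = [2, 0], P' = [1075/52 -140/13; -140/13 82/13]
step 1: x' = [6577/2705, -2014/2705], P' = [317813/8115 -173386/8115; -173386/8115 99902/8115]
step 2: x' = [-3650095/2370857, 5288030/2370857], P' = [94277344/2370857 -51582662/2370857; -51582662/2370857 29773210/2370857]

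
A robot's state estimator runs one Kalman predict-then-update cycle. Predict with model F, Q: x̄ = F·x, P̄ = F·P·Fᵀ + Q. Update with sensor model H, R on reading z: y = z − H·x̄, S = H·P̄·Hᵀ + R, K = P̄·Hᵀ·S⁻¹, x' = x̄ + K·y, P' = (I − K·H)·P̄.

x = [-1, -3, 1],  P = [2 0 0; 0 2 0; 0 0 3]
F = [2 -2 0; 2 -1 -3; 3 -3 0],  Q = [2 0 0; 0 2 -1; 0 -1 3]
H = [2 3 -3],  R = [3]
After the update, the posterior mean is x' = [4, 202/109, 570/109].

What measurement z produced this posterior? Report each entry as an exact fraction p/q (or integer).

x̄ = F·x = [4, -2, 6]
P̄ = F·P·Fᵀ + Q = [18 12 24; 12 39 17; 24 17 39]
S = H·P̄·Hᵀ + R = [327]
K = P̄·Hᵀ·S⁻¹ = [0; 30/109; -6/109]
x' − x̄ = [0, 420/109, -84/109] = K·y
y = (KᵀK)⁻¹·Kᵀ·(x' − x̄) = [14]
z = y + H·x̄ = [14] + [-16] = [-2]

z = [-2]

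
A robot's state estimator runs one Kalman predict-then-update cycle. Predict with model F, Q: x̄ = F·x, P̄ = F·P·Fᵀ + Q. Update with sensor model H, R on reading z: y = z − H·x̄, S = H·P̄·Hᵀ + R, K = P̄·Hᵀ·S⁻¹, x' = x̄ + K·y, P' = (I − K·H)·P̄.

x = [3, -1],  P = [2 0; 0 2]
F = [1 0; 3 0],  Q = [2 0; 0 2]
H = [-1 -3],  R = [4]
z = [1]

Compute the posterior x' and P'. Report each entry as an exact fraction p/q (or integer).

x̄ = F·x = [3, 9]
P̄ = F·P·Fᵀ + Q = [4 6; 6 20]
y = z − H·x̄ = [31]
S = H·P̄·Hᵀ + R = [224]
K = P̄·Hᵀ·S⁻¹ = [-11/112; -33/112]
x' = x̄ + K·y = [-5/112, -15/112]
P' = (I − K·H)·P̄ = [103/56 -27/56; -27/56 31/56]

x' = [-5/112, -15/112]
P' = [103/56 -27/56; -27/56 31/56]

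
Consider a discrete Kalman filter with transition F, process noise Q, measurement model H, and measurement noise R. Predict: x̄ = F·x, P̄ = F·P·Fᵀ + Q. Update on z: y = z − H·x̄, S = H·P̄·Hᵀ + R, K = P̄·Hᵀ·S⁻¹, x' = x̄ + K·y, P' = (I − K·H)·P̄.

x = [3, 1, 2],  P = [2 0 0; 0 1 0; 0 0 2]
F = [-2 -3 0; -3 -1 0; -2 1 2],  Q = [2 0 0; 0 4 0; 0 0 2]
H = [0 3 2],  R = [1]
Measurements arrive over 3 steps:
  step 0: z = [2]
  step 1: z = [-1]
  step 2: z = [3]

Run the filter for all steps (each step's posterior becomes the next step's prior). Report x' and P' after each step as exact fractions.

step 0: x' = [-937/208, -41/16, 999/208], P' = [4879/416 95/32 -1825/416; 95/32 99/32 -145/32; -1825/416 -145/32 2863/416]
step 1: x' = [522933/563678, -466213/281839, 1125259/563678], P' = [11856191/1127356 -628420/281839 3879805/1127356; -628420/281839 472288/281839 -677712/281839; 3879805/1127356 -677712/281839 4163687/1127356]
step 2: x' = [219241371/57785063, 9885767/57785063, 71743575/57785063], P' = [14280014914/1675766827 -2635539926/1675766827 4059489528/1675766827; -2635539926/1675766827 2446678655/1675766827 -3469080120/1675766827; 4059489528/1675766827 -3469080120/1675766827 5320873254/1675766827]

step 0: x̄ = F·x = [-9, -10, -1]
step 0: P̄ = F·P·Fᵀ + Q = [19 15 5; 15 23 11; 5 11 19]
step 0: y = z − H·x̄ = [34]
step 0: S = H·P̄·Hᵀ + R = [416]
step 0: K = P̄·Hᵀ·S⁻¹ = [55/416; 7/32; 71/416]
step 0: x' = x̄ + K·y = [-937/208, -41/16, 999/208]
step 0: P' = (I − K·H)·P̄ = [4879/416 95/32 -1825/416; 95/32 99/32 -145/32; -1825/416 -145/32 2863/416]
step 1: x̄ = F·x = [3473/208, 209/13, 3339/208]
step 1: P̄ = F·P·Fᵀ + Q = [46751/416 1460/13 39205/416; 1460/13 1696/13 1296/13; 39205/416 1296/13 35207/416]
step 1: y = z − H·x̄ = [-8459/104]
step 1: S = H·P̄·Hᵀ + R = [281839/104]
step 1: K = P̄·Hᵀ·S⁻¹ = [109285/563678; 61440/281839; 97415/563678]
step 1: x' = x̄ + K·y = [522933/563678, -466213/281839, 1125259/563678]
step 1: P' = (I − K·H)·P̄ = [11856191/1127356 -628420/281839 3879805/1127356; -628420/281839 472288/281839 -677712/281839; 3879805/1127356 -677712/281839 4163687/1127356]
step 2: x̄ = F·x = [875706/281839, -636373/563678, 136113/281839]
step 2: P̄ = F·P·Fᵀ + Q = [9129421/281839 24577061/563678 8112114/281839; 24577061/563678 98022215/1127356 13476135/281839; 8112114/281839 13476135/281839 9099066/281839]
step 2: y = z − H·x̄ = [3055701/563678]
step 2: S = H·P̄·Hᵀ + R = [1675766827/1127356]
step 2: K = P̄·Hᵀ·S⁻¹ = [212359278/1675766827; 401875725/1675766827; 234506148/1675766827]
step 2: x' = x̄ + K·y = [219241371/57785063, 9885767/57785063, 71743575/57785063]
step 2: P' = (I − K·H)·P̄ = [14280014914/1675766827 -2635539926/1675766827 4059489528/1675766827; -2635539926/1675766827 2446678655/1675766827 -3469080120/1675766827; 4059489528/1675766827 -3469080120/1675766827 5320873254/1675766827]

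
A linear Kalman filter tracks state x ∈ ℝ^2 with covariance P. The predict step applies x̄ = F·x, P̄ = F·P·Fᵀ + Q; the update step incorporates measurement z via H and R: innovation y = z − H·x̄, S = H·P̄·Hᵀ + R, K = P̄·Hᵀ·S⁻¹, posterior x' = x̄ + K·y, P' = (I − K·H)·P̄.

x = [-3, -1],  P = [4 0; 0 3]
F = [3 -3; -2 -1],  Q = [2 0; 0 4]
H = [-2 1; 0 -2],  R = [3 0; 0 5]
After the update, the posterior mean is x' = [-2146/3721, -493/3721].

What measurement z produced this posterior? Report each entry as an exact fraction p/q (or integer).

x̄ = F·x = [-6, 7]
P̄ = F·P·Fᵀ + Q = [65 -15; -15 23]
S = H·P̄·Hᵀ + R = [346 -106; -106 97]
K = P̄·Hᵀ·S⁻¹ = [-10885/22326 -2495/11163; 265/22326 -5149/11163]
x' − x̄ = [20180/3721, -26540/3721] = K·y
y = (KᵀK)⁻¹·Kᵀ·(x' − x̄) = [-18, 15]
z = y + H·x̄ = [-18, 15] + [19, -14] = [1, 1]

z = [1, 1]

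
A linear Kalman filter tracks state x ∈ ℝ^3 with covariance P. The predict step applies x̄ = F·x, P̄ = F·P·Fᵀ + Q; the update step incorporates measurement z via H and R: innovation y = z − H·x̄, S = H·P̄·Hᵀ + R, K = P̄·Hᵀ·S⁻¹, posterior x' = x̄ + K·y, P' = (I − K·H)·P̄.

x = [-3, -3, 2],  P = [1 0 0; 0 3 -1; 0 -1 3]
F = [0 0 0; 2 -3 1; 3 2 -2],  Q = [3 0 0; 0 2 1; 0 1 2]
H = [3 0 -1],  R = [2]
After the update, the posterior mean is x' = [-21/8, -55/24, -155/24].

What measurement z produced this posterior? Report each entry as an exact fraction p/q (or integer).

x̄ = F·x = [0, 5, -19]
P̄ = F·P·Fᵀ + Q = [3 0 0; 0 42 -25; 0 -25 43]
S = H·P̄·Hᵀ + R = [72]
K = P̄·Hᵀ·S⁻¹ = [1/8; 25/72; -43/72]
x' − x̄ = [-21/8, -175/24, 301/24] = K·y
y = (KᵀK)⁻¹·Kᵀ·(x' − x̄) = [-21]
z = y + H·x̄ = [-21] + [19] = [-2]

z = [-2]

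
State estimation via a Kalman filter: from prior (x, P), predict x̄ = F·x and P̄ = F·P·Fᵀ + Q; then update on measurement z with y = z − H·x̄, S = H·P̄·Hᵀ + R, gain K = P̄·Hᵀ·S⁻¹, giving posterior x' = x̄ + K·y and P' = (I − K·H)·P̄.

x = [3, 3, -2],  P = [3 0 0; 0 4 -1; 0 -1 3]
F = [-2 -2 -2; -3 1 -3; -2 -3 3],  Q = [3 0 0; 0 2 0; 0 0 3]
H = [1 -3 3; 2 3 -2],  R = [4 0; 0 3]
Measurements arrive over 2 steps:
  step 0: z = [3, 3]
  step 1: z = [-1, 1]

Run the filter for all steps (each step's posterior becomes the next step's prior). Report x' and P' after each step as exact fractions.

step 0: x' = [2012343/869330, -1461837/869330, -137826/86933], P' = [1108161/869330 -1694109/869330 -180042/86933; -1694109/869330 5252631/869330 587625/86933; -180042/86933 587625/86933 683103/86933]
step 1: x' = [5760476493/3689223097, -1977624873/527031871, -16887639901/3689223097], P' = [4321591641/3689223097 -5346776160/3689223097 -5526392139/3689223097; -5346776160/3689223097 14658760838/3689223097 16092232374/3689223097; -5526392139/3689223097 16092232374/3689223097 18707872875/3689223097]

step 0: x̄ = F·x = [-8, 0, -21]
step 0: P̄ = F·P·Fᵀ + Q = [35 24 18; 24 66 -33; 18 -33 96]
step 0: y = z − H·x̄ = [74, -23]
step 0: S = H·P̄·Hᵀ + R = [2055 -1595; -1595 1661]
step 0: K = P̄·Hᵀ·S⁻¹ = [17937/79030 48989/173866; 4017/79030 41145/173866; 2418/7903 12195/86933]
step 0: x' = x̄ + K·y = [2012343/869330, -1461837/869330, -137826/86933]
step 0: P' = (I − K·H)·P̄ = [1108161/869330 -1694109/869330 -180042/86933; -1694109/869330 5252631/869330 587625/86933; -180042/86933 587625/86933 683103/86933]
step 1: x̄ = F·x = [827754/434665, -152913/39515, -754791/173866]
step 1: P̄ = F·P·Fᵀ + Q = [37214523/434665 1466064/39515 -1837800/86933; 1466064/39515 951982/39515 -59370/7903; -1837800/86933 -59370/7903 2259363/173866]
step 1: y = z − H·x̄ = [-185033/124190, 7333/62095]
step 1: S = H·P̄·Hᵀ + R = [25976327/124190 -26831997/62095; -26831997/62095 81888369/62095]
step 1: K = P̄·Hᵀ·S⁻¹ = [945685926/3689223097 1218546360/3689223097; -261590388/3689223097 366088482/3689223097; 580132341/3689223097 -63944302/3689223097]
step 1: x' = x̄ + K·y = [5760476493/3689223097, -1977624873/527031871, -16887639901/3689223097]
step 1: P' = (I − K·H)·P̄ = [4321591641/3689223097 -5346776160/3689223097 -5526392139/3689223097; -5346776160/3689223097 14658760838/3689223097 16092232374/3689223097; -5526392139/3689223097 16092232374/3689223097 18707872875/3689223097]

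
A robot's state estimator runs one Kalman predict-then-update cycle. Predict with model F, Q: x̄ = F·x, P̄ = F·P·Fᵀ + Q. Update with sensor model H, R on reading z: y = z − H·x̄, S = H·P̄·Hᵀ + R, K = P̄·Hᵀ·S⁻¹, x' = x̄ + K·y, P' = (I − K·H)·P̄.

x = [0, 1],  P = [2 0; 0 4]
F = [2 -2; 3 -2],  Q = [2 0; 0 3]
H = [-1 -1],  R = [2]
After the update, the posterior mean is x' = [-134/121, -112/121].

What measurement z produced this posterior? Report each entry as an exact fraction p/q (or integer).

z = [2]

x̄ = F·x = [-2, -2]
P̄ = F·P·Fᵀ + Q = [26 28; 28 37]
S = H·P̄·Hᵀ + R = [121]
K = P̄·Hᵀ·S⁻¹ = [-54/121; -65/121]
x' − x̄ = [108/121, 130/121] = K·y
y = (KᵀK)⁻¹·Kᵀ·(x' − x̄) = [-2]
z = y + H·x̄ = [-2] + [4] = [2]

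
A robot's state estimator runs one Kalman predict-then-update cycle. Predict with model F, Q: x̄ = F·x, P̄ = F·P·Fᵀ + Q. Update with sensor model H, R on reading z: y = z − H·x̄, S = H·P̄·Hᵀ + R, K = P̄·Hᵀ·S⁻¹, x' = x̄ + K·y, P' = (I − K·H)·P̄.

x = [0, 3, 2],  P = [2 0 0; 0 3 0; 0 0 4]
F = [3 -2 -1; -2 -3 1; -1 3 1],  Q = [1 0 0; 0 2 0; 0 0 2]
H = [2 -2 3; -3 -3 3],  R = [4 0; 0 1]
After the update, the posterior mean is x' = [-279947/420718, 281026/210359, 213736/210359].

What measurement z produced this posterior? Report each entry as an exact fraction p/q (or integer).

x̄ = F·x = [-8, -7, 11]
P̄ = F·P·Fᵀ + Q = [35 2 -28; 2 41 -19; -28 -19 35]
S = H·P̄·Hᵀ + R = [499 720; 720 1882]
K = P̄·Hᵀ·S⁻¹ = [53262/210359 -84345/420718; -60075/210359 2193/210359; -6693/210359 30057/210359]
x' − x̄ = [3085797/420718, 1753539/210359, -2100213/210359] = K·y
y = (KᵀK)⁻¹·Kᵀ·(x' − x̄) = [-32, -77]
z = y + H·x̄ = [-32, -77] + [31, 78] = [-1, 1]

z = [-1, 1]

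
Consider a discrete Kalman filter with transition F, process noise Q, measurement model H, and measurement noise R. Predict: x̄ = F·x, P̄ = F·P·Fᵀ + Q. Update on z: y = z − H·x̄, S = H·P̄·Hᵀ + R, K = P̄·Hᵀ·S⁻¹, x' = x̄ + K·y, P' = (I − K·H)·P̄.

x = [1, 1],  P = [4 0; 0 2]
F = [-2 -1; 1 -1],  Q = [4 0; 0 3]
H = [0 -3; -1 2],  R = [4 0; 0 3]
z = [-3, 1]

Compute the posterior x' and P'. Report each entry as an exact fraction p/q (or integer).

x' = [-181/2041, 1509/2041]
P' = [7230/2041 1224/2041; 1224/2041 756/2041]

x̄ = F·x = [-3, 0]
P̄ = F·P·Fᵀ + Q = [22 -6; -6 9]
y = z − H·x̄ = [-3, -2]
S = H·P̄·Hᵀ + R = [85 -72; -72 85]
K = P̄·Hᵀ·S⁻¹ = [-918/2041 -1594/2041; -567/2041 96/2041]
x' = x̄ + K·y = [-181/2041, 1509/2041]
P' = (I − K·H)·P̄ = [7230/2041 1224/2041; 1224/2041 756/2041]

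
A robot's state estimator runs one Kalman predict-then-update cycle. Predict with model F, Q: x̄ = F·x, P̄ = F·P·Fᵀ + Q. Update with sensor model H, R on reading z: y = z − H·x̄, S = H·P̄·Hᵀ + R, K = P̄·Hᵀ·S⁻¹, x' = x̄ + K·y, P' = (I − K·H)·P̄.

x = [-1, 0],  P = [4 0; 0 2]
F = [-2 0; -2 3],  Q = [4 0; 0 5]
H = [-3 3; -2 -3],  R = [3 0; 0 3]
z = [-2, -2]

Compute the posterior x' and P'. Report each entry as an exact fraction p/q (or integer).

x̄ = F·x = [2, 2]
P̄ = F·P·Fᵀ + Q = [20 16; 16 39]
y = z − H·x̄ = [-2, 8]
S = H·P̄·Hᵀ + R = [246 -183; -183 626]
K = P̄·Hᵀ·S⁻¹ = [-7872/40169 -7948/40169; 5309/40169 -8009/40169]
x' = x̄ + K·y = [32498/40169, 5648/40169]
P' = (I − K·H)·P̄ = [9492/40169 1620/40169; 1620/40169 6929/40169]

x' = [32498/40169, 5648/40169]
P' = [9492/40169 1620/40169; 1620/40169 6929/40169]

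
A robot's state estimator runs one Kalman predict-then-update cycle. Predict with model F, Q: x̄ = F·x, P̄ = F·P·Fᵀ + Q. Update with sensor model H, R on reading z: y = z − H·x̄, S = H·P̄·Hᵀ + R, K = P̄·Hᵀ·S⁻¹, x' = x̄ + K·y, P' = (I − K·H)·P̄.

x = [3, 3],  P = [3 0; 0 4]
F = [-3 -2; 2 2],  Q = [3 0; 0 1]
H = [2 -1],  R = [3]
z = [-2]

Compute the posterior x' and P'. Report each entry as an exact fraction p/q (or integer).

x' = [-15/22, 43/44]
P' = [79/88 127/176; 127/176 799/352]

x̄ = F·x = [-15, 12]
P̄ = F·P·Fᵀ + Q = [46 -34; -34 29]
y = z − H·x̄ = [40]
S = H·P̄·Hᵀ + R = [352]
K = P̄·Hᵀ·S⁻¹ = [63/176; -97/352]
x' = x̄ + K·y = [-15/22, 43/44]
P' = (I − K·H)·P̄ = [79/88 127/176; 127/176 799/352]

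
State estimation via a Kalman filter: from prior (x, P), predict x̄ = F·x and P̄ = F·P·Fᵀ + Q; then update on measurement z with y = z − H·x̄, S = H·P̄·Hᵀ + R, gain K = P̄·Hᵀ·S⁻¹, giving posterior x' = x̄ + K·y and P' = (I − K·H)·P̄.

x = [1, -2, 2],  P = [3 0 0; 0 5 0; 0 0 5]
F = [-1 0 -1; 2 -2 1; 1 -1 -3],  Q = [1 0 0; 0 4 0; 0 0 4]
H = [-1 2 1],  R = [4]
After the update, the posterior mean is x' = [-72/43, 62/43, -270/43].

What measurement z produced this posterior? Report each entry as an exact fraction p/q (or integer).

z = [-2]

x̄ = F·x = [-3, 8, -3]
P̄ = F·P·Fᵀ + Q = [9 -11 12; -11 41 1; 12 1 57]
S = H·P̄·Hᵀ + R = [258]
K = P̄·Hᵀ·S⁻¹ = [-19/258; 47/129; 47/258]
x' − x̄ = [57/43, -282/43, -141/43] = K·y
y = (KᵀK)⁻¹·Kᵀ·(x' − x̄) = [-18]
z = y + H·x̄ = [-18] + [16] = [-2]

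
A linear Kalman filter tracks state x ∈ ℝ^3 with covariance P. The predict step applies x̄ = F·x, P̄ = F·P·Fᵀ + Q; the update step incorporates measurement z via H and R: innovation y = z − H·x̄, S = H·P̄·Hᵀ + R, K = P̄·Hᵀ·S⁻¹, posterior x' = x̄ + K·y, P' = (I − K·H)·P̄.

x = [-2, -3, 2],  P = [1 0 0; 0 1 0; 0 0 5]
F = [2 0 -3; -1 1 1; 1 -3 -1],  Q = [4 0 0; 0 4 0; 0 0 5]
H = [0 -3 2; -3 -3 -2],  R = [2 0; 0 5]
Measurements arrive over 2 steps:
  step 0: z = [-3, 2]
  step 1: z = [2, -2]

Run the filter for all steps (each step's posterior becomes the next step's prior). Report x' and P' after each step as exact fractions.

step 0: x̄ = F·x = [-10, 1, 5]
step 0: P̄ = F·P·Fᵀ + Q = [53 -17 17; -17 11 -9; 17 -9 20]
step 0: y = z − H·x̄ = [-10, -15]
step 0: S = H·P̄·Hᵀ + R = [289 -236; -236 451]
step 0: K = P̄·Hᵀ·S⁻¹ = [4823/74643 -20978/74643; -4835/24881 -544/24881; 15113/74643 -2684/74643]
step 0: x' = x̄ + K·y = [-479990/74643, 81391/24881, 262345/74643]
step 0: P' = (I − K·H)·P̄ = [567248/74643 -89250/24881 -396802/74643; -89250/24881 46690/24881 65200/24881; -396802/74643 65200/24881 308513/74643]
step 1: x̄ = F·x = [-1747015/74643, 328836/24881, -491618/24881]
step 1: P̄ = F·P·Fᵀ + Q = [10105805/74643 -1722115/24881 2470315/24881; -1722115/24881 1011569/24881 -1314325/24881; 2470315/24881 -1314325/24881 2027770/24881]
step 1: y = z − H·x̄ = [2019506/24881, -1793505/24881]
step 1: S = H·P̄·Hᵀ + R = [33036863/24881 -29327884/24881; -29327884/24881 30530831/24881]
step 1: K = P̄·Hᵀ·S⁻¹ = [252029155/1989712379 -401792390/1989712379; -1338283075/5969137137 -354860924/5969137137; 17860625/112625229 -10596590/112625229]
step 1: x' = x̄ + K·y = [8549326055/5969137137, -4154120758/5969137137, -11812762/112625229]
step 1: P' = (I − K·H)·P̄ = [22372624820/5969137137 -3477953530/1989712379 -93677380/37541743; -3477953530/1989712379 5958742090/5969137137 143393020/112625229; -93677380/37541743 143393020/112625229 232950155/112625229]

step 0: x' = [-479990/74643, 81391/24881, 262345/74643], P' = [567248/74643 -89250/24881 -396802/74643; -89250/24881 46690/24881 65200/24881; -396802/74643 65200/24881 308513/74643]
step 1: x' = [8549326055/5969137137, -4154120758/5969137137, -11812762/112625229], P' = [22372624820/5969137137 -3477953530/1989712379 -93677380/37541743; -3477953530/1989712379 5958742090/5969137137 143393020/112625229; -93677380/37541743 143393020/112625229 232950155/112625229]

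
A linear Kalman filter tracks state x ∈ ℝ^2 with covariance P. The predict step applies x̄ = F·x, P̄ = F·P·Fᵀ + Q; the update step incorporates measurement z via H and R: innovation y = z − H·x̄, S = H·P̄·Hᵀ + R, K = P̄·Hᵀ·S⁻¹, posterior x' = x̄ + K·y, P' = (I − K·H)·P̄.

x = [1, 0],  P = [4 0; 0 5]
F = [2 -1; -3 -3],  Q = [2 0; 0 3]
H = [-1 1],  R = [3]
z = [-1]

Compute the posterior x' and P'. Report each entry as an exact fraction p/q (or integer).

x' = [1, -3/32]
P' = [15 57/4; 57/4 2103/128]

x̄ = F·x = [2, -3]
P̄ = F·P·Fᵀ + Q = [23 -9; -9 84]
y = z − H·x̄ = [4]
S = H·P̄·Hᵀ + R = [128]
K = P̄·Hᵀ·S⁻¹ = [-1/4; 93/128]
x' = x̄ + K·y = [1, -3/32]
P' = (I − K·H)·P̄ = [15 57/4; 57/4 2103/128]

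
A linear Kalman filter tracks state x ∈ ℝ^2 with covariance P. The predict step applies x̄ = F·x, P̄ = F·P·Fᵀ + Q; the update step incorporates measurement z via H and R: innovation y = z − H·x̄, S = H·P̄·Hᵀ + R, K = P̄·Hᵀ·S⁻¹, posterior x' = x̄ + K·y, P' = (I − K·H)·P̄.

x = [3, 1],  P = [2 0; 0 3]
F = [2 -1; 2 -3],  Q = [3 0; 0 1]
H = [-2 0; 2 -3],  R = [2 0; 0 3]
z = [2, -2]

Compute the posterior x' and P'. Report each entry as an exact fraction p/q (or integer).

x̄ = F·x = [5, 3]
P̄ = F·P·Fᵀ + Q = [14 17; 17 36]
y = z − H·x̄ = [12, -3]
S = H·P̄·Hᵀ + R = [58 46; 46 179]
K = P̄·Hᵀ·S⁻¹ = [-1977/4133 -23/4133; -1341/4133 -1364/4133]
x' = x̄ + K·y = [-2990/4133, 399/4133]
P' = (I − K·H)·P̄ = [1977/4133 1341/4133; 1341/4133 2258/4133]

x' = [-2990/4133, 399/4133]
P' = [1977/4133 1341/4133; 1341/4133 2258/4133]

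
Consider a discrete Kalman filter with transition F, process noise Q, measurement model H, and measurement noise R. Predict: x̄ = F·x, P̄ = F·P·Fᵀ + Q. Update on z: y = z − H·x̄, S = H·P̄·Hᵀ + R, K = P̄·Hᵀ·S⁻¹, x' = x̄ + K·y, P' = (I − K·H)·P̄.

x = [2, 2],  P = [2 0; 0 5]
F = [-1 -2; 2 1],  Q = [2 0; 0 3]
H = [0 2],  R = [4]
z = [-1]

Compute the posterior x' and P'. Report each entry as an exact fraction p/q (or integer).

x̄ = F·x = [-6, 6]
P̄ = F·P·Fᵀ + Q = [24 -14; -14 16]
y = z − H·x̄ = [-13]
S = H·P̄·Hᵀ + R = [68]
K = P̄·Hᵀ·S⁻¹ = [-7/17; 8/17]
x' = x̄ + K·y = [-11/17, -2/17]
P' = (I − K·H)·P̄ = [212/17 -14/17; -14/17 16/17]

x' = [-11/17, -2/17]
P' = [212/17 -14/17; -14/17 16/17]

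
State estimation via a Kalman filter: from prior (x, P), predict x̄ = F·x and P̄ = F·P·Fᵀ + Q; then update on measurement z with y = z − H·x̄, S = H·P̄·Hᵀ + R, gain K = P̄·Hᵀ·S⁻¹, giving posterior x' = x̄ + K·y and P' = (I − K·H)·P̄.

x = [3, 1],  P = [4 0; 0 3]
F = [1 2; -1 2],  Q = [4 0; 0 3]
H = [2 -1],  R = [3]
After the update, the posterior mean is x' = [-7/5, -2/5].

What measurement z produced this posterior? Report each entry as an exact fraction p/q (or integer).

x̄ = F·x = [5, -1]
P̄ = F·P·Fᵀ + Q = [20 8; 8 19]
S = H·P̄·Hᵀ + R = [70]
K = P̄·Hᵀ·S⁻¹ = [16/35; -3/70]
x' − x̄ = [-32/5, 3/5] = K·y
y = (KᵀK)⁻¹·Kᵀ·(x' − x̄) = [-14]
z = y + H·x̄ = [-14] + [11] = [-3]

z = [-3]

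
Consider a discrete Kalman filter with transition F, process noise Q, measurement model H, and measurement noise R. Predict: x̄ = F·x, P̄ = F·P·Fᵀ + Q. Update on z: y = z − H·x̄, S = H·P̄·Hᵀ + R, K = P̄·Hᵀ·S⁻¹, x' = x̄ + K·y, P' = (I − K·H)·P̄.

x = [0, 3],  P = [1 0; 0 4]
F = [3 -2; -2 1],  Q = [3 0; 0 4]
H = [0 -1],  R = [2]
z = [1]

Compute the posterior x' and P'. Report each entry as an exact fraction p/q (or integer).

x' = [-2, -3/7]
P' = [14 -2; -2 12/7]

x̄ = F·x = [-6, 3]
P̄ = F·P·Fᵀ + Q = [28 -14; -14 12]
y = z − H·x̄ = [4]
S = H·P̄·Hᵀ + R = [14]
K = P̄·Hᵀ·S⁻¹ = [1; -6/7]
x' = x̄ + K·y = [-2, -3/7]
P' = (I − K·H)·P̄ = [14 -2; -2 12/7]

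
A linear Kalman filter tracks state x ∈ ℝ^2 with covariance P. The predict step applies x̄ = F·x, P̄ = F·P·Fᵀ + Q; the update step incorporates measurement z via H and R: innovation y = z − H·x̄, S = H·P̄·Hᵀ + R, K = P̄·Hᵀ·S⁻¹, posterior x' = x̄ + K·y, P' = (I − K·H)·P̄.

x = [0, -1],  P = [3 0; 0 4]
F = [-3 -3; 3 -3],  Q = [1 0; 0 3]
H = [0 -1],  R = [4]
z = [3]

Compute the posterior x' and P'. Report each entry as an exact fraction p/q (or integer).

x' = [78/35, -93/35]
P' = [4399/70 18/35; 18/35 132/35]

x̄ = F·x = [3, 3]
P̄ = F·P·Fᵀ + Q = [64 9; 9 66]
y = z − H·x̄ = [6]
S = H·P̄·Hᵀ + R = [70]
K = P̄·Hᵀ·S⁻¹ = [-9/70; -33/35]
x' = x̄ + K·y = [78/35, -93/35]
P' = (I − K·H)·P̄ = [4399/70 18/35; 18/35 132/35]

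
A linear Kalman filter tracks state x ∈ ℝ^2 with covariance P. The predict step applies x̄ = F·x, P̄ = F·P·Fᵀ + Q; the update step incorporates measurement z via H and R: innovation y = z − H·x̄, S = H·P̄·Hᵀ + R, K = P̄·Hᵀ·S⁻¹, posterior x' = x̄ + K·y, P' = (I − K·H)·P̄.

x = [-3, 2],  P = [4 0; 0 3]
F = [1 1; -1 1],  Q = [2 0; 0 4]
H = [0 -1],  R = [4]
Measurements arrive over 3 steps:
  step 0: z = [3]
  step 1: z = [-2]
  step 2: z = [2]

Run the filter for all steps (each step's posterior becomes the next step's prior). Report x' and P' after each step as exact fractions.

step 0: x' = [-7/15, -13/15], P' = [134/15 -4/15; -4/15 44/15]
step 1: x' = [-104/51, 26/17], P' = [590/51 -20/17; -20/17 164/51]
step 2: x' = [2578/1923, -714/641], P' = [22414/1923 -852/641; -852/641 2156/641]

step 0: x̄ = F·x = [-1, 5]
step 0: P̄ = F·P·Fᵀ + Q = [9 -1; -1 11]
step 0: y = z − H·x̄ = [8]
step 0: S = H·P̄·Hᵀ + R = [15]
step 0: K = P̄·Hᵀ·S⁻¹ = [1/15; -11/15]
step 0: x' = x̄ + K·y = [-7/15, -13/15]
step 0: P' = (I − K·H)·P̄ = [134/15 -4/15; -4/15 44/15]
step 1: x̄ = F·x = [-4/3, -2/5]
step 1: P̄ = F·P·Fᵀ + Q = [40/3 -6; -6 82/5]
step 1: y = z − H·x̄ = [-12/5]
step 1: S = H·P̄·Hᵀ + R = [102/5]
step 1: K = P̄·Hᵀ·S⁻¹ = [5/17; -41/51]
step 1: x' = x̄ + K·y = [-104/51, 26/17]
step 1: P' = (I − K·H)·P̄ = [590/51 -20/17; -20/17 164/51]
step 2: x̄ = F·x = [-26/51, 182/51]
step 2: P̄ = F·P·Fᵀ + Q = [736/51 -142/17; -142/17 1078/51]
step 2: y = z − H·x̄ = [284/51]
step 2: S = H·P̄·Hᵀ + R = [1282/51]
step 2: K = P̄·Hᵀ·S⁻¹ = [213/641; -539/641]
step 2: x' = x̄ + K·y = [2578/1923, -714/641]
step 2: P' = (I − K·H)·P̄ = [22414/1923 -852/641; -852/641 2156/641]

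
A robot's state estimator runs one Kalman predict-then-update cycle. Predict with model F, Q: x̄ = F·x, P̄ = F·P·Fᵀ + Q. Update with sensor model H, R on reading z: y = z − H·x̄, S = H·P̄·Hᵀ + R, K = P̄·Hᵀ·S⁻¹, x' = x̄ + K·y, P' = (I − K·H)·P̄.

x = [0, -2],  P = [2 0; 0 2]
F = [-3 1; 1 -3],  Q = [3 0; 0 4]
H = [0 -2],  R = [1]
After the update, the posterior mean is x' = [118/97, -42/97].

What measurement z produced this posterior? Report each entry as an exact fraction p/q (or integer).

z = [1]

x̄ = F·x = [-2, 6]
P̄ = F·P·Fᵀ + Q = [23 -12; -12 24]
S = H·P̄·Hᵀ + R = [97]
K = P̄·Hᵀ·S⁻¹ = [24/97; -48/97]
x' − x̄ = [312/97, -624/97] = K·y
y = (KᵀK)⁻¹·Kᵀ·(x' − x̄) = [13]
z = y + H·x̄ = [13] + [-12] = [1]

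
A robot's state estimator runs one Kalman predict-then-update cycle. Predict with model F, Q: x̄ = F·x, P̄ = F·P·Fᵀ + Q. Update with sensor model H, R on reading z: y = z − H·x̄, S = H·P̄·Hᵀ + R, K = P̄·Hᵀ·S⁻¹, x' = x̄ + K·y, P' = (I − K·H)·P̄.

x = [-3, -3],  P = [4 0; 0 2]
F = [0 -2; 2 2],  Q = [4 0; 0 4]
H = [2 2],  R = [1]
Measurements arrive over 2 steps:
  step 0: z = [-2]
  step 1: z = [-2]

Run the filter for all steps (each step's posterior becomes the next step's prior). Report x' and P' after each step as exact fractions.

step 0: x̄ = F·x = [6, -12]
step 0: P̄ = F·P·Fᵀ + Q = [12 -8; -8 28]
step 0: y = z − H·x̄ = [10]
step 0: S = H·P̄·Hᵀ + R = [97]
step 0: K = P̄·Hᵀ·S⁻¹ = [8/97; 40/97]
step 0: x' = x̄ + K·y = [662/97, -764/97]
step 0: P' = (I − K·H)·P̄ = [1100/97 -1096/97; -1096/97 1116/97]
step 1: x̄ = F·x = [1528/97, -204/97]
step 1: P̄ = F·P·Fᵀ + Q = [4852/97 -80/97; -80/97 484/97]
step 1: y = z − H·x̄ = [-2842/97]
step 1: S = H·P̄·Hᵀ + R = [20801/97]
step 1: K = P̄·Hᵀ·S⁻¹ = [9544/20801; 808/20801]
step 1: x' = x̄ + K·y = [48040/20801, -67420/20801]
step 1: P' = (I − K·H)·P̄ = [101428/20801 -96656/20801; -96656/20801 97060/20801]

step 0: x' = [662/97, -764/97], P' = [1100/97 -1096/97; -1096/97 1116/97]
step 1: x' = [48040/20801, -67420/20801], P' = [101428/20801 -96656/20801; -96656/20801 97060/20801]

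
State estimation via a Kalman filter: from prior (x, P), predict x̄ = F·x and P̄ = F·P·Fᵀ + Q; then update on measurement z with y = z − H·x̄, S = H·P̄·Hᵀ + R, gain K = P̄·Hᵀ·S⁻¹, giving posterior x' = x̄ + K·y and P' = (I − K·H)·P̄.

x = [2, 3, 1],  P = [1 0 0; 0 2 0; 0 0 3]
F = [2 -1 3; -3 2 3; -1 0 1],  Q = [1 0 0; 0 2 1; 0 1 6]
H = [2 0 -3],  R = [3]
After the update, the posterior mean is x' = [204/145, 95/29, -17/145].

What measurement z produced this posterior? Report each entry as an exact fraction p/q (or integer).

z = [3]

x̄ = F·x = [4, 3, -1]
P̄ = F·P·Fᵀ + Q = [34 17 7; 17 46 13; 7 13 10]
S = H·P̄·Hᵀ + R = [145]
K = P̄·Hᵀ·S⁻¹ = [47/145; -1/29; -16/145]
x' − x̄ = [-376/145, 8/29, 128/145] = K·y
y = (KᵀK)⁻¹·Kᵀ·(x' − x̄) = [-8]
z = y + H·x̄ = [-8] + [11] = [3]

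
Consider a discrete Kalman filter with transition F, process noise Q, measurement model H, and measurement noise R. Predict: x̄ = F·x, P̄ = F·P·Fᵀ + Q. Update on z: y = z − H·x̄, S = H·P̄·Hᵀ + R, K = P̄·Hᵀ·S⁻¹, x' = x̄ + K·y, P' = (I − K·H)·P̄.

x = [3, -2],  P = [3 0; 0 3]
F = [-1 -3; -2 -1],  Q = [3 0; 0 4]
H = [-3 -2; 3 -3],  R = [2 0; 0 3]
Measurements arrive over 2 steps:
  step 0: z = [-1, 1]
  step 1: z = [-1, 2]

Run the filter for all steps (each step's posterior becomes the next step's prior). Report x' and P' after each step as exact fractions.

step 0: x̄ = F·x = [3, -4]
step 0: P̄ = F·P·Fᵀ + Q = [33 15; 15 19]
step 0: y = z − H·x̄ = [0, -20]
step 0: S = H·P̄·Hᵀ + R = [555 -138; -138 201]
step 0: K = P̄·Hᵀ·S⁻¹ = [-2053/10279 1352/10279; -6113/30837 -6038/30837]
step 0: x' = x̄ + K·y = [3797/10279, -2588/30837]
step 0: P' = (I − K·H)·P̄ = [1362/10279 10/10279; 10/10279 6068/30837]
step 1: x̄ = F·x = [-1209/10279, -20194/30837]
step 1: P̄ = F·P·Fᵀ + Q = [50463/10279 8862/10279; 8862/10279 145880/30837]
step 1: y = z − H·x̄ = [-82106/30837, 3991/10279]
step 1: S = H·P̄·Hᵀ + R = [2326727/30837 -135821/10279; -135821/10279 763128/10279]
step 1: K = P̄·Hᵀ·S⁻¹ = [-10906119/55785209 7182126/55785209; -10770298/55785209 -10637368/55785209]
step 1: x' = x̄ + K·y = [25265637/55785209, -11985006/55785209]
step 1: P' = (I − K·H)·P̄ = [7235298/55785209 53172/55785209; 53172/55785209 10690540/55785209]

step 0: x' = [3797/10279, -2588/30837], P' = [1362/10279 10/10279; 10/10279 6068/30837]
step 1: x' = [25265637/55785209, -11985006/55785209], P' = [7235298/55785209 53172/55785209; 53172/55785209 10690540/55785209]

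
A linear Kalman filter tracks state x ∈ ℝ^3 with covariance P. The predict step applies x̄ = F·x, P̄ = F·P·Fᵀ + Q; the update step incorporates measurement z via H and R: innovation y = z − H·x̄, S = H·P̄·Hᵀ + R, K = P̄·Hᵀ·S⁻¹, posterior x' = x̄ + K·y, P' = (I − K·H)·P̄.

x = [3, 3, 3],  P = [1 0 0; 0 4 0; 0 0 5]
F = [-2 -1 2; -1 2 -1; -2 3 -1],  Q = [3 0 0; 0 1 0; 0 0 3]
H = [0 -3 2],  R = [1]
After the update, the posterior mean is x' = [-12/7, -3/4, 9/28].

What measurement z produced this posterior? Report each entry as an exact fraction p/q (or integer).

z = [3]

x̄ = F·x = [-3, 0, 0]
P̄ = F·P·Fᵀ + Q = [31 -16 -18; -16 23 31; -18 31 48]
S = H·P̄·Hᵀ + R = [28]
K = P̄·Hᵀ·S⁻¹ = [3/7; -1/4; 3/28]
x' − x̄ = [9/7, -3/4, 9/28] = K·y
y = (KᵀK)⁻¹·Kᵀ·(x' − x̄) = [3]
z = y + H·x̄ = [3] + [0] = [3]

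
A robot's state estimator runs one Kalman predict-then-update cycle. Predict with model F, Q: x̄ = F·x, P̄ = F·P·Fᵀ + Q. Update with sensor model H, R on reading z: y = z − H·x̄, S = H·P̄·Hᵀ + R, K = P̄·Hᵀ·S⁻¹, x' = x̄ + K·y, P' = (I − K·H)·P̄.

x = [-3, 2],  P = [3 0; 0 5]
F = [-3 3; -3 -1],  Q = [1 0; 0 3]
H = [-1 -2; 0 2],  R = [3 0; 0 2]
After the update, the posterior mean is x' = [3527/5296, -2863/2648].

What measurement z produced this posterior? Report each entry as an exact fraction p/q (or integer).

x̄ = F·x = [15, 7]
P̄ = F·P·Fᵀ + Q = [73 12; 12 35]
S = H·P̄·Hᵀ + R = [264 -164; -164 142]
K = P̄·Hᵀ·S⁻¹ = [-4919/5296 -2393/2648; -41/2648 629/1324]
x' − x̄ = [-75913/5296, -21399/2648] = K·y
y = (KᵀK)⁻¹·Kᵀ·(x' − x̄) = [31, -16]
z = y + H·x̄ = [31, -16] + [-29, 14] = [2, -2]

z = [2, -2]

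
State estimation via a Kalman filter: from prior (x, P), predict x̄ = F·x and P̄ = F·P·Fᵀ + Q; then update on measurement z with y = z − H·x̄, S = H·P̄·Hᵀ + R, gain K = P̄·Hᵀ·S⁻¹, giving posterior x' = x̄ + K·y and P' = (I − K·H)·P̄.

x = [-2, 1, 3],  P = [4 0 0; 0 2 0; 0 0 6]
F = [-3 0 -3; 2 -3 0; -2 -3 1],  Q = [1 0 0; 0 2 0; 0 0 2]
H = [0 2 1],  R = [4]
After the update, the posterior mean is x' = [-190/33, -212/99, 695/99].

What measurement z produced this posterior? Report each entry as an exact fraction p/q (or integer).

x̄ = F·x = [-3, -7, 4]
P̄ = F·P·Fᵀ + Q = [91 -24 6; -24 36 2; 6 2 42]
S = H·P̄·Hᵀ + R = [198]
K = P̄·Hᵀ·S⁻¹ = [-7/33; 37/99; 23/99]
x' − x̄ = [-91/33, 481/99, 299/99] = K·y
y = (KᵀK)⁻¹·Kᵀ·(x' − x̄) = [13]
z = y + H·x̄ = [13] + [-10] = [3]

z = [3]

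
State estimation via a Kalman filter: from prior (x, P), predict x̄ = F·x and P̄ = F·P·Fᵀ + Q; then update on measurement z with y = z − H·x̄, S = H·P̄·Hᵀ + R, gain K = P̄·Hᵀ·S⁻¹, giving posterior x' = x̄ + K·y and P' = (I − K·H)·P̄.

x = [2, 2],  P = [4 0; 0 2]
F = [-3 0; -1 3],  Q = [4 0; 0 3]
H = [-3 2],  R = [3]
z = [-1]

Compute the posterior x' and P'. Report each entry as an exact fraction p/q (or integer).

x' = [678/319, 898/319]
P' = [3544/319 5172/319; 5172/319 7779/319]

x̄ = F·x = [-6, 4]
P̄ = F·P·Fᵀ + Q = [40 12; 12 25]
y = z − H·x̄ = [-27]
S = H·P̄·Hᵀ + R = [319]
K = P̄·Hᵀ·S⁻¹ = [-96/319; 14/319]
x' = x̄ + K·y = [678/319, 898/319]
P' = (I − K·H)·P̄ = [3544/319 5172/319; 5172/319 7779/319]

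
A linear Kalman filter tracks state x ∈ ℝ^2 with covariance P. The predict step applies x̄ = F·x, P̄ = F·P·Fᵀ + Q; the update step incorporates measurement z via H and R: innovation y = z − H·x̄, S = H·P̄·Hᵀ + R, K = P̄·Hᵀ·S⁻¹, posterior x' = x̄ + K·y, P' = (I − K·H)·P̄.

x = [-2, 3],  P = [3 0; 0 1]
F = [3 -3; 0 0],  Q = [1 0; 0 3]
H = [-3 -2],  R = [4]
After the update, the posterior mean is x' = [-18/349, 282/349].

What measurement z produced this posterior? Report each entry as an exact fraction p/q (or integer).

z = [-2]

x̄ = F·x = [-15, 0]
P̄ = F·P·Fᵀ + Q = [37 0; 0 3]
S = H·P̄·Hᵀ + R = [349]
K = P̄·Hᵀ·S⁻¹ = [-111/349; -6/349]
x' − x̄ = [5217/349, 282/349] = K·y
y = (KᵀK)⁻¹·Kᵀ·(x' − x̄) = [-47]
z = y + H·x̄ = [-47] + [45] = [-2]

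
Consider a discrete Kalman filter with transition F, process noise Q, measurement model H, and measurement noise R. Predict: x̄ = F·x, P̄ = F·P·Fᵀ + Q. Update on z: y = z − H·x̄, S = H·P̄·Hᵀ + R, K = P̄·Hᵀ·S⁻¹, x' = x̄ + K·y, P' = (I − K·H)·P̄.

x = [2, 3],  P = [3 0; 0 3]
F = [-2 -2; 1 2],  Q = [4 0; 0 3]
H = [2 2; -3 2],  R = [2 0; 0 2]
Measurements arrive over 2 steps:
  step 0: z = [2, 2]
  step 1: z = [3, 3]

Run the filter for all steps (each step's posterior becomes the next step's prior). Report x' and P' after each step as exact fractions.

step 0: x̄ = F·x = [-10, 8]
step 0: P̄ = F·P·Fᵀ + Q = [28 -18; -18 18]
step 0: y = z − H·x̄ = [6, -44]
step 0: S = H·P̄·Hᵀ + R = [42 -60; -60 542]
step 0: K = P̄·Hᵀ·S⁻¹ = [910/4791 -320/1597; 450/1597 315/1597]
step 0: x' = x̄ + K·y = [-70/1597, 1616/1597]
step 0: P' = (I − K·H)·P̄ = [748/4791 54/1597; 54/1597 396/1597]
step 1: x̄ = F·x = [-3092/1597, 3162/1597]
step 1: P̄ = F·P·Fᵀ + Q = [28204/4791 -7220/4791; -7220/4791 20521/4791]
step 1: y = z − H·x̄ = [4651/1597, -10809/1597]
step 1: S = H·P̄·Hᵀ + R = [146722/4791 -72700/4791; -72700/4791 432142/4791]
step 1: K = P̄·Hᵀ·S⁻¹ = [570604/3032741 -599146/3032741; 837731/3032741 580971/3032741]
step 1: x' = x̄ + K·y = [-154782/3032741, 4512272/3032741]
step 1: P' = (I − K·H)·P̄ = [467900/3032741 102704/3032741; 102704/3032741 735027/3032741]

step 0: x' = [-70/1597, 1616/1597], P' = [748/4791 54/1597; 54/1597 396/1597]
step 1: x' = [-154782/3032741, 4512272/3032741], P' = [467900/3032741 102704/3032741; 102704/3032741 735027/3032741]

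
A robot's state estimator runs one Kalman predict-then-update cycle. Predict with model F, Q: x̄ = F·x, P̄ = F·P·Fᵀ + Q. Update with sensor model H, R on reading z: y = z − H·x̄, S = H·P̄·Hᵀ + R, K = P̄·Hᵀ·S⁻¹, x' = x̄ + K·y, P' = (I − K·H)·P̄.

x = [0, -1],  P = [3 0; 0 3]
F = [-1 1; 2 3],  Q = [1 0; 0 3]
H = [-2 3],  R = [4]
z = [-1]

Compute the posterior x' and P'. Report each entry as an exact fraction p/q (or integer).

x' = [-202/187, -201/187]
P' = [2593/374 861/187; 861/187 654/187]

x̄ = F·x = [-1, -3]
P̄ = F·P·Fᵀ + Q = [7 3; 3 42]
y = z − H·x̄ = [6]
S = H·P̄·Hᵀ + R = [374]
K = P̄·Hᵀ·S⁻¹ = [-5/374; 60/187]
x' = x̄ + K·y = [-202/187, -201/187]
P' = (I − K·H)·P̄ = [2593/374 861/187; 861/187 654/187]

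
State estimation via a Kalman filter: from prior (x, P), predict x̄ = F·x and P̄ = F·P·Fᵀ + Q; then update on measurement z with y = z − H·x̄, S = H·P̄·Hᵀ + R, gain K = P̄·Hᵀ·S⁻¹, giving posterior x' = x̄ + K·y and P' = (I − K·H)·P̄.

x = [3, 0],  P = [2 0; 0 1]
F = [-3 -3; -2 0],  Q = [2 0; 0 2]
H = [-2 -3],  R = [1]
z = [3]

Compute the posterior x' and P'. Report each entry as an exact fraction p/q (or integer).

x' = [-19/117, -12/13]
P' = [1343/351 -32/13; -32/13 22/13]

x̄ = F·x = [-9, -6]
P̄ = F·P·Fᵀ + Q = [29 12; 12 10]
y = z − H·x̄ = [-33]
S = H·P̄·Hᵀ + R = [351]
K = P̄·Hᵀ·S⁻¹ = [-94/351; -2/13]
x' = x̄ + K·y = [-19/117, -12/13]
P' = (I − K·H)·P̄ = [1343/351 -32/13; -32/13 22/13]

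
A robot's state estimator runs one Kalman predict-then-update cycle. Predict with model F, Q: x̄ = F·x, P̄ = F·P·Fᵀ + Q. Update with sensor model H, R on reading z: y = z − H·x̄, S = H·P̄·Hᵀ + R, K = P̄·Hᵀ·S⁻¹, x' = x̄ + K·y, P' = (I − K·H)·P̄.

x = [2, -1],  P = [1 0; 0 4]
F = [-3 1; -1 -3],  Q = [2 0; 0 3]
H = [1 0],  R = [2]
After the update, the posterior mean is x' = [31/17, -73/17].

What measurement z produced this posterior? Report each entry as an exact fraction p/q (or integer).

z = [3]

x̄ = F·x = [-7, 1]
P̄ = F·P·Fᵀ + Q = [15 -9; -9 40]
S = H·P̄·Hᵀ + R = [17]
K = P̄·Hᵀ·S⁻¹ = [15/17; -9/17]
x' − x̄ = [150/17, -90/17] = K·y
y = (KᵀK)⁻¹·Kᵀ·(x' − x̄) = [10]
z = y + H·x̄ = [10] + [-7] = [3]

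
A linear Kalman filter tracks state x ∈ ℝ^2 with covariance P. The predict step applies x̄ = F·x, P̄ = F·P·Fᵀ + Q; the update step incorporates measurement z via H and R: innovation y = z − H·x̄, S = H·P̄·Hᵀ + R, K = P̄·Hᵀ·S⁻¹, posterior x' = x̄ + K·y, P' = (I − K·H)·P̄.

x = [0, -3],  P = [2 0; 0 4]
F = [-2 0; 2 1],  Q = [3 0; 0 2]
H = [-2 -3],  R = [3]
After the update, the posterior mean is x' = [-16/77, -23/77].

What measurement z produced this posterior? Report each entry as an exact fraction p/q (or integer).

z = [1]

x̄ = F·x = [0, -3]
P̄ = F·P·Fᵀ + Q = [11 -8; -8 14]
S = H·P̄·Hᵀ + R = [77]
K = P̄·Hᵀ·S⁻¹ = [2/77; -26/77]
x' − x̄ = [-16/77, 208/77] = K·y
y = (KᵀK)⁻¹·Kᵀ·(x' − x̄) = [-8]
z = y + H·x̄ = [-8] + [9] = [1]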